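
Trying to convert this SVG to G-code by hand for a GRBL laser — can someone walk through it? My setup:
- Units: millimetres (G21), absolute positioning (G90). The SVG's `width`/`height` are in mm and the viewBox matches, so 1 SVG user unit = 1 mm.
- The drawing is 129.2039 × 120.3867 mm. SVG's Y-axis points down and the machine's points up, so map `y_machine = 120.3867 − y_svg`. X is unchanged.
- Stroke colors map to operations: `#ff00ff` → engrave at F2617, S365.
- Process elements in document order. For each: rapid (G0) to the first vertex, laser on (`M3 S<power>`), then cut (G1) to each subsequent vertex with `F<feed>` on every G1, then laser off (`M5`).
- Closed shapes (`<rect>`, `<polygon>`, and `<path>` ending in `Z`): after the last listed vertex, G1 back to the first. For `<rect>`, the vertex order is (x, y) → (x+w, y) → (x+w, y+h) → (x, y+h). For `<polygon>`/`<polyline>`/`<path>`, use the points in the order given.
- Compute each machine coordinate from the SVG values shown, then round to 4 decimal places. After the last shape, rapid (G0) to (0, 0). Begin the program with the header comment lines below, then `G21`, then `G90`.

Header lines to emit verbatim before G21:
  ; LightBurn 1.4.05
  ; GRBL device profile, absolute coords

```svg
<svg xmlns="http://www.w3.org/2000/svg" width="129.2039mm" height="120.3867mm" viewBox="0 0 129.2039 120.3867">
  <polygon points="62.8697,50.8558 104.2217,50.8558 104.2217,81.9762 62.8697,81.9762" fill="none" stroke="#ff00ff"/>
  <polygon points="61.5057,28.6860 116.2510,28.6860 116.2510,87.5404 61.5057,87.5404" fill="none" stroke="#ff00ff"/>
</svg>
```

1 u = 1 mm; y_m = 120.3867 − y.

[1] `<polygon>` rectangle, #ff00ff→engrave S365 F2617: (62.8697,69.5309) → (104.2217,69.5309) → (104.2217,38.4105) → (62.8697,38.4105) → (62.8697,69.5309) (closed)

[2] `<polygon>` rectangle, #ff00ff→engrave S365 F2617: (61.5057,91.7007) → (116.2510,91.7007) → (116.2510,32.8463) → (61.5057,32.8463) → (61.5057,91.7007) (closed)

; LightBurn 1.4.05
; GRBL device profile, absolute coords
G21
G90
G0 X62.8697 Y69.5309
M3 S365
G1 X104.2217 Y69.5309 F2617
G1 X104.2217 Y38.4105 F2617
G1 X62.8697 Y38.4105 F2617
G1 X62.8697 Y69.5309 F2617
M5
G0 X61.5057 Y91.7007
M3 S365
G1 X116.2510 Y91.7007 F2617
G1 X116.2510 Y32.8463 F2617
G1 X61.5057 Y32.8463 F2617
G1 X61.5057 Y91.7007 F2617
M5
G0 X0.0000 Y0.0000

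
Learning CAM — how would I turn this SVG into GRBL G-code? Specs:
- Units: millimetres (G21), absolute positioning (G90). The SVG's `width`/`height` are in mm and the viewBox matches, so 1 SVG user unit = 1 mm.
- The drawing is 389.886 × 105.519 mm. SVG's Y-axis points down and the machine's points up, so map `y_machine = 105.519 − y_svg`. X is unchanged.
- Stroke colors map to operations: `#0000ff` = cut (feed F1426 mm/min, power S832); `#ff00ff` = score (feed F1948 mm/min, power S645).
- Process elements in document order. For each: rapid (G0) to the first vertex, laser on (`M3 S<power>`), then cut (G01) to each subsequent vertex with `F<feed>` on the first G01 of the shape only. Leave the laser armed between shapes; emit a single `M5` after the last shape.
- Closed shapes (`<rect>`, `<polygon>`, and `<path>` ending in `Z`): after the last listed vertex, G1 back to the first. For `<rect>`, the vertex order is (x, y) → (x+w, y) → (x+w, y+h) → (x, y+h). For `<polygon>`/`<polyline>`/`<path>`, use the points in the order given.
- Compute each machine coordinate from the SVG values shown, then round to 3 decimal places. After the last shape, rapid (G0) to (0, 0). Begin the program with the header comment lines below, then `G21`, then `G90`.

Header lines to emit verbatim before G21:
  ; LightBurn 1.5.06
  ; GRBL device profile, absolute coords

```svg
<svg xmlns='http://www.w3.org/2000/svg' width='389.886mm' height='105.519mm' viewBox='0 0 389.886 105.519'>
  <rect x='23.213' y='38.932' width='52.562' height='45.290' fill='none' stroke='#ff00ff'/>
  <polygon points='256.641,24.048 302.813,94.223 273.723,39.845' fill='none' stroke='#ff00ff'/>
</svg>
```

; LightBurn 1.5.06
; GRBL device profile, absolute coords
G21
G90
G0 X23.213 Y66.587
M3 S645
G01 X75.775 Y66.587 F1948
G01 X75.775 Y21.297
G01 X23.213 Y21.297
G01 X23.213 Y66.587
G0 X256.641 Y81.471
M3 S645
G01 X302.813 Y11.296 F1948
G01 X273.723 Y65.674
G01 X256.641 Y81.471
M5
G0 X0.000 Y0.000

1 u = 1 mm; y_m = 105.519 − y.

[1] `<rect>` rectangle, #ff00ff→score S645 F1948: (23.213,66.587) → (75.775,66.587) → (75.775,21.297) → (23.213,21.297) → (23.213,66.587) (closed)

[2] `<polygon>` closed polygon, #ff00ff→score S645 F1948: (256.641,81.471) → (302.813,11.296) → (273.723,65.674) → (256.641,81.471) (closed)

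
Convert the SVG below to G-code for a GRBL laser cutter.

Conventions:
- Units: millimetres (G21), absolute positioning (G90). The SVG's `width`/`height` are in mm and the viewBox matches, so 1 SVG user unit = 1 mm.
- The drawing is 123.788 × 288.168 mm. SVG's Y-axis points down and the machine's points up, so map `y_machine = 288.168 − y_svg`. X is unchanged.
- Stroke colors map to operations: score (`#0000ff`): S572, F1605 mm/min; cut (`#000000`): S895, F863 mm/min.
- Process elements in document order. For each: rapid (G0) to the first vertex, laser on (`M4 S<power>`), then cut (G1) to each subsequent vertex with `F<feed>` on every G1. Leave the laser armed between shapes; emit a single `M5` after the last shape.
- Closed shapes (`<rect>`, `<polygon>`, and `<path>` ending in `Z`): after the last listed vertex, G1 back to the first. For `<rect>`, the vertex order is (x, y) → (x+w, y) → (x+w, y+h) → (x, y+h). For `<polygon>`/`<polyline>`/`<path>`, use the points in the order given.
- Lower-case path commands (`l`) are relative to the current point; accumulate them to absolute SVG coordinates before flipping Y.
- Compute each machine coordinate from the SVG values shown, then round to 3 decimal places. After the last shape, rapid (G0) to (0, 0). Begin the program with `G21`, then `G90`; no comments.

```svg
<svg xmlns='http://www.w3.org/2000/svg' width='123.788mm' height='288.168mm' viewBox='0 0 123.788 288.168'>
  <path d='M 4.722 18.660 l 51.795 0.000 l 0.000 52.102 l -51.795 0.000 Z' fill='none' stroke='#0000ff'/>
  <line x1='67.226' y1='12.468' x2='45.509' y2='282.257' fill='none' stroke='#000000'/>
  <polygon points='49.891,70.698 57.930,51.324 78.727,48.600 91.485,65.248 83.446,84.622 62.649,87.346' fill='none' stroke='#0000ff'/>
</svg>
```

viewBox `0 0 123.788 288.168` with mm width/height → 1 unit = 1 mm. Flip: y_m = 288.168 − y_svg.

**Shape 1** — `<path>` rectangle, stroke `#0000ff` → score (S572, F1605). Machine vertices: (4.722,269.508) → (56.517,269.508) → (56.517,217.406) → (4.722,217.406) → (4.722,269.508). Closed: final G1 returns to the first vertex.

**Shape 2** — `<line>` line segment, stroke `#000000` → cut (S895, F863). Machine vertices: (67.226,275.700) → (45.509,5.911). Open path.

**Shape 3** — `<polygon>` regular polygon, stroke `#0000ff` → score (S572, F1605). Machine vertices: (49.891,217.470) → (57.930,236.844) → (78.727,239.568) → (91.485,222.920) → (83.446,203.546) → (62.649,200.822) → (49.891,217.470). Closed: final G1 returns to the first vertex.

G21
G90
G0 X4.722 Y269.508
M4 S572
G1 X56.517 Y269.508 F1605
G1 X56.517 Y217.406 F1605
G1 X4.722 Y217.406 F1605
G1 X4.722 Y269.508 F1605
G0 X67.226 Y275.700
M4 S895
G1 X45.509 Y5.911 F863
G0 X49.891 Y217.470
M4 S572
G1 X57.930 Y236.844 F1605
G1 X78.727 Y239.568 F1605
G1 X91.485 Y222.920 F1605
G1 X83.446 Y203.546 F1605
G1 X62.649 Y200.822 F1605
G1 X49.891 Y217.470 F1605
M5
G0 X0.000 Y0.000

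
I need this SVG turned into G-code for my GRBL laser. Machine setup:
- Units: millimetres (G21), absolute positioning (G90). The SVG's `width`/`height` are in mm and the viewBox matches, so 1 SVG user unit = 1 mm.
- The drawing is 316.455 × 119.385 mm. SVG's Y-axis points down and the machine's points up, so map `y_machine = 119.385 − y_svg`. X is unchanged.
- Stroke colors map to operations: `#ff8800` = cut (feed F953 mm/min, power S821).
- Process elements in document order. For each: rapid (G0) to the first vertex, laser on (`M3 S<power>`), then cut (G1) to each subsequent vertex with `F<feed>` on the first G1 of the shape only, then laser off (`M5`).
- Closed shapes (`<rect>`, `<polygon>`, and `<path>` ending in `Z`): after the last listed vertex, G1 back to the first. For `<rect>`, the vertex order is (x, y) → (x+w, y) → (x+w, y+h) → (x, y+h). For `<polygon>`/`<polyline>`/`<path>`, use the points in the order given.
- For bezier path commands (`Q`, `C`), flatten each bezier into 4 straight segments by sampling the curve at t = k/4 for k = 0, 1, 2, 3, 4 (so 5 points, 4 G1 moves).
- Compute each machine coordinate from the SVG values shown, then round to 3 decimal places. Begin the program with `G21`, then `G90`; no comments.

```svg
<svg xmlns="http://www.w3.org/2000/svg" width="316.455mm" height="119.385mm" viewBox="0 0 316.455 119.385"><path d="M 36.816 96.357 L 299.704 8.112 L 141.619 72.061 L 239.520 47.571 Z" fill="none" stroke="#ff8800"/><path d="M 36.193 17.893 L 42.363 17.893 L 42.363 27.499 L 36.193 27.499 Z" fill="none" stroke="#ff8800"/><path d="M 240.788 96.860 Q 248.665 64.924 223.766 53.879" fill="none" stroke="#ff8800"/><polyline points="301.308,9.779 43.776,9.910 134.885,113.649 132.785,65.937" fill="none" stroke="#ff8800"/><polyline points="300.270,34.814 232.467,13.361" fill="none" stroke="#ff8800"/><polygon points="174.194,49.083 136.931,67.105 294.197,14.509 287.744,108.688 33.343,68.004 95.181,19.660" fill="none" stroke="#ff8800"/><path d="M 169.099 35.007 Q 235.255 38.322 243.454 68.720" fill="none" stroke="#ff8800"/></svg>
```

G21
G90
G0 X36.816 Y23.028
M3 S821
G1 X299.704 Y111.273 F953
G1 X141.619 Y47.324
G1 X239.520 Y71.814
G1 X36.816 Y23.028
M5
G0 X36.193 Y101.492
M3 S821
G1 X42.363 Y101.492 F953
G1 X42.363 Y91.886
G1 X36.193 Y91.886
G1 X36.193 Y101.492
M5
G0 X240.788 Y22.525
M3 S821
G1 X242.678 Y37.187 F953
G1 X240.471 Y49.238
G1 X234.167 Y58.678
G1 X223.766 Y65.506
M5
G0 X301.308 Y109.606
M3 S821
G1 X43.776 Y109.475 F953
G1 X134.885 Y5.736
G1 X132.785 Y53.448
M5
G0 X300.270 Y84.571
M3 S821
G1 X232.467 Y106.024 F953
M5
G0 X174.194 Y70.302
M3 S821
G1 X136.931 Y52.280 F953
G1 X294.197 Y104.876
G1 X287.744 Y10.697
G1 X33.343 Y51.381
G1 X95.181 Y99.725
G1 X174.194 Y70.302
M5
G0 X169.099 Y84.378
M3 S821
G1 X198.555 Y81.028 F953
G1 X220.766 Y74.292
G1 X235.732 Y64.171
G1 X243.454 Y50.665
M5

1 u = 1 mm; y_m = 119.385 − y.

[1] `<path>` closed polygon, #ff8800→cut S821 F953: (36.816,23.028) → (299.704,111.273) → (141.619,47.324) → (239.520,71.814) → (36.816,23.028) (closed)

[2] `<path>` rectangle, #ff8800→cut S821 F953: (36.193,101.492) → (42.363,101.492) → (42.363,91.886) → (36.193,91.886) → (36.193,101.492) (closed)

[3] `<path>` quadratic bezier, #ff8800→cut S821 F953: (240.788,22.525) → (242.678,37.187) → (240.471,49.238) → (234.167,58.678) → (223.766,65.506)

[4] `<polyline>` open polyline, #ff8800→cut S821 F953: (301.308,109.606) → (43.776,109.475) → (134.885,5.736) → (132.785,53.448)

[5] `<polyline>` line segment, #ff8800→cut S821 F953: (300.270,84.571) → (232.467,106.024)

[6] `<polygon>` closed polygon, #ff8800→cut S821 F953: (174.194,70.302) → (136.931,52.280) → (294.197,104.876) → (287.744,10.697) → (33.343,51.381) → (95.181,99.725) → (174.194,70.302) (closed)

[7] `<path>` quadratic bezier, #ff8800→cut S821 F953: (169.099,84.378) → (198.555,81.028) → (220.766,74.292) → (235.732,64.171) → (243.454,50.665)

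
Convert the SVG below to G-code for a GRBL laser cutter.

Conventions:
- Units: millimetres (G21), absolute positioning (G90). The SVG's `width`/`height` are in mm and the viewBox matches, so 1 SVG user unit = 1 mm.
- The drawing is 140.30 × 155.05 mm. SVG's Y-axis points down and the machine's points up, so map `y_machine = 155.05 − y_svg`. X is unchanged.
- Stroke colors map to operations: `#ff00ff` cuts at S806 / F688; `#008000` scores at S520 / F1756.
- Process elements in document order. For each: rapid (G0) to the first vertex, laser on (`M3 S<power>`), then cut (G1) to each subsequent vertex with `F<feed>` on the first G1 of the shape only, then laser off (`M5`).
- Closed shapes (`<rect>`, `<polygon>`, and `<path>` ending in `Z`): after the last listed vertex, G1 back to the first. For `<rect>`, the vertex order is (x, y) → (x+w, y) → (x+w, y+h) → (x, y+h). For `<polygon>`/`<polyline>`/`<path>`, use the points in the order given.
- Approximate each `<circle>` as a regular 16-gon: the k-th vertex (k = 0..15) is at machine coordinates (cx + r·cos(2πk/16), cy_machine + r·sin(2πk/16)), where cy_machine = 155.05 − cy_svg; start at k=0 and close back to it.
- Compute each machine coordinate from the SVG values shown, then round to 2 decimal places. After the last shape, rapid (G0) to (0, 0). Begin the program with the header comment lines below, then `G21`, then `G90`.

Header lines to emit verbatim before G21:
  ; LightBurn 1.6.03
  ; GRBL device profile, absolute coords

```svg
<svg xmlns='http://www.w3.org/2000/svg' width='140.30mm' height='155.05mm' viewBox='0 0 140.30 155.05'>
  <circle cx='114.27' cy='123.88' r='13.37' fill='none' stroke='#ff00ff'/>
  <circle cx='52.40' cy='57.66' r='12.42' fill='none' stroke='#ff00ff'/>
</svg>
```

Since the viewBox matches the mm dimensions, user units are millimetres directly. The only transform is the Y-flip y_m = 155.05 − y_svg.

Shape 1 is a circle drawn with `<circle>`. Its stroke #ff00ff means cut at S806, F688. After flipping Y the toolpath is (127.64,31.17) → (126.62,36.29) → (123.72,40.62) → (119.39,43.52) → (114.27,44.54) → (109.15,43.52) → (104.82,40.62) → (101.92,36.29) → (100.90,31.17) → (101.92,26.05) → (104.82,21.72) → (109.15,18.82) → (114.27,17.80) → (119.39,18.82) → (123.72,21.72) → (126.62,26.05) → (127.64,31.17), returning to the start.

Shape 2 is a circle drawn with `<circle>`. Its stroke #ff00ff means cut at S806, F688. After flipping Y the toolpath is (64.82,97.39) → (63.87,102.14) → (61.18,106.17) → (57.15,108.86) → (52.40,109.81) → (47.65,108.86) → (43.62,106.17) → (40.93,102.14) → (39.98,97.39) → (40.93,92.64) → (43.62,88.61) → (47.65,85.92) → (52.40,84.97) → (57.15,85.92) → (61.18,88.61) → (63.87,92.64) → (64.82,97.39), returning to the start.

; LightBurn 1.6.03
; GRBL device profile, absolute coords
G21
G90
G0 X127.64 Y31.17
M3 S806
G1 X126.62 Y36.29 F688
G1 X123.72 Y40.62
G1 X119.39 Y43.52
G1 X114.27 Y44.54
G1 X109.15 Y43.52
G1 X104.82 Y40.62
G1 X101.92 Y36.29
G1 X100.90 Y31.17
G1 X101.92 Y26.05
G1 X104.82 Y21.72
G1 X109.15 Y18.82
G1 X114.27 Y17.80
G1 X119.39 Y18.82
G1 X123.72 Y21.72
G1 X126.62 Y26.05
G1 X127.64 Y31.17
M5
G0 X64.82 Y97.39
M3 S806
G1 X63.87 Y102.14 F688
G1 X61.18 Y106.17
G1 X57.15 Y108.86
G1 X52.40 Y109.81
G1 X47.65 Y108.86
G1 X43.62 Y106.17
G1 X40.93 Y102.14
G1 X39.98 Y97.39
G1 X40.93 Y92.64
G1 X43.62 Y88.61
G1 X47.65 Y85.92
G1 X52.40 Y84.97
G1 X57.15 Y85.92
G1 X61.18 Y88.61
G1 X63.87 Y92.64
G1 X64.82 Y97.39
M5
G0 X0.00 Y0.00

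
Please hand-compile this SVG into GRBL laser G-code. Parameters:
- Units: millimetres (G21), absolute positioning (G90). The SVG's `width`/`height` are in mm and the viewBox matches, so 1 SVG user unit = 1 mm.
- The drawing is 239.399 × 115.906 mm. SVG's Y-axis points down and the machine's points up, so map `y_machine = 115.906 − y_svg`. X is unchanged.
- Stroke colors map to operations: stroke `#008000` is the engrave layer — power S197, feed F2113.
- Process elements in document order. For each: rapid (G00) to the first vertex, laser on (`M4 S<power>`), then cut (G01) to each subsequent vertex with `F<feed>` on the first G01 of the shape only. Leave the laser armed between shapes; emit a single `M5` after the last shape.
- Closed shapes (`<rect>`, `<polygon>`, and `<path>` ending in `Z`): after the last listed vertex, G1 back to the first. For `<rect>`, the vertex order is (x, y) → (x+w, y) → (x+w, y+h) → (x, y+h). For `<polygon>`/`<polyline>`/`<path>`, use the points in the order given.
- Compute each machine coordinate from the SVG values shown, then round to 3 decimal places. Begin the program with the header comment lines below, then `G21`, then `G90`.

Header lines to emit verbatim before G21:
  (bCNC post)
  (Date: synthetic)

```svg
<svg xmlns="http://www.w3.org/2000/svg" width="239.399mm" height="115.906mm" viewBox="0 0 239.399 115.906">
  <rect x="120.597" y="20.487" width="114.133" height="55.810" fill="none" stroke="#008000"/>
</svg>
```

viewBox `0 0 239.399 115.906` with mm width/height → 1 unit = 1 mm. Flip: y_m = 115.906 − y_svg.

**Shape 1** — `<rect>` rectangle, stroke `#008000` → engrave (S197, F2113). Machine vertices: (120.597,95.419) → (234.730,95.419) → (234.730,39.609) → (120.597,39.609) → (120.597,95.419). Closed: final G1 returns to the first vertex.

(bCNC post)
(Date: synthetic)
G21
G90
G00 X120.597 Y95.419
M4 S197
G01 X234.730 Y95.419 F2113
G01 X234.730 Y39.609
G01 X120.597 Y39.609
G01 X120.597 Y95.419
M5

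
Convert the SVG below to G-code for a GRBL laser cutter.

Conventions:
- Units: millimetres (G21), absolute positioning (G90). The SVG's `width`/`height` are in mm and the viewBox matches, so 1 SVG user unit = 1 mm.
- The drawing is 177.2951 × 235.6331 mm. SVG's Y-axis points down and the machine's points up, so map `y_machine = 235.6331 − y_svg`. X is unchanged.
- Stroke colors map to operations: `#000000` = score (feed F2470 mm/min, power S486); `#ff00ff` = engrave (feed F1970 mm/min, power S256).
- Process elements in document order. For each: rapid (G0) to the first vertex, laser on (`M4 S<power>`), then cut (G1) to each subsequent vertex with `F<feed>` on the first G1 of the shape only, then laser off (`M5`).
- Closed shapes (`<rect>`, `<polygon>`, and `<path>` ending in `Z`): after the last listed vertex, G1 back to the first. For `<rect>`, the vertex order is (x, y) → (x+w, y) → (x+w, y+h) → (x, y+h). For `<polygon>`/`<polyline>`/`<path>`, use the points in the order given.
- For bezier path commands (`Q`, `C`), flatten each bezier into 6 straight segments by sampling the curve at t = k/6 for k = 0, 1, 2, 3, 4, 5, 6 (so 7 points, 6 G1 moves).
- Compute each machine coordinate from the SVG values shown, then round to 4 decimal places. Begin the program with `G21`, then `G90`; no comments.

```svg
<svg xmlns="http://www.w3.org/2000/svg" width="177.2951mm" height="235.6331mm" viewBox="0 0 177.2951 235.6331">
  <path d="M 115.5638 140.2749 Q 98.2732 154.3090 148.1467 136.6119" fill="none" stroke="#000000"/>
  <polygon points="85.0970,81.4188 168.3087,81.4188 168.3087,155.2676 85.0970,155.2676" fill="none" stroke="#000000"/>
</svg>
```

1 u = 1 mm; y_m = 235.6331 − y.

[1] `<path>` quadratic bezier, #000000→score S486 F2470: (115.5638,95.3582) → (111.6659,91.5616) → (111.4994,89.5278) → (115.0642,89.2569) → (122.3604,90.7488) → (133.3879,94.0036) → (148.1467,99.0212)

[2] `<polygon>` rectangle, #000000→score S486 F2470: (85.0970,154.2143) → (168.3087,154.2143) → (168.3087,80.3655) → (85.0970,80.3655) → (85.0970,154.2143) (closed)

G21
G90
G0 X115.5638 Y95.3582
M4 S486
G1 X111.6659 Y91.5616 F2470
G1 X111.4994 Y89.5278
G1 X115.0642 Y89.2569
G1 X122.3604 Y90.7488
G1 X133.3879 Y94.0036
G1 X148.1467 Y99.0212
M5
G0 X85.0970 Y154.2143
M4 S486
G1 X168.3087 Y154.2143 F2470
G1 X168.3087 Y80.3655
G1 X85.0970 Y80.3655
G1 X85.0970 Y154.2143
M5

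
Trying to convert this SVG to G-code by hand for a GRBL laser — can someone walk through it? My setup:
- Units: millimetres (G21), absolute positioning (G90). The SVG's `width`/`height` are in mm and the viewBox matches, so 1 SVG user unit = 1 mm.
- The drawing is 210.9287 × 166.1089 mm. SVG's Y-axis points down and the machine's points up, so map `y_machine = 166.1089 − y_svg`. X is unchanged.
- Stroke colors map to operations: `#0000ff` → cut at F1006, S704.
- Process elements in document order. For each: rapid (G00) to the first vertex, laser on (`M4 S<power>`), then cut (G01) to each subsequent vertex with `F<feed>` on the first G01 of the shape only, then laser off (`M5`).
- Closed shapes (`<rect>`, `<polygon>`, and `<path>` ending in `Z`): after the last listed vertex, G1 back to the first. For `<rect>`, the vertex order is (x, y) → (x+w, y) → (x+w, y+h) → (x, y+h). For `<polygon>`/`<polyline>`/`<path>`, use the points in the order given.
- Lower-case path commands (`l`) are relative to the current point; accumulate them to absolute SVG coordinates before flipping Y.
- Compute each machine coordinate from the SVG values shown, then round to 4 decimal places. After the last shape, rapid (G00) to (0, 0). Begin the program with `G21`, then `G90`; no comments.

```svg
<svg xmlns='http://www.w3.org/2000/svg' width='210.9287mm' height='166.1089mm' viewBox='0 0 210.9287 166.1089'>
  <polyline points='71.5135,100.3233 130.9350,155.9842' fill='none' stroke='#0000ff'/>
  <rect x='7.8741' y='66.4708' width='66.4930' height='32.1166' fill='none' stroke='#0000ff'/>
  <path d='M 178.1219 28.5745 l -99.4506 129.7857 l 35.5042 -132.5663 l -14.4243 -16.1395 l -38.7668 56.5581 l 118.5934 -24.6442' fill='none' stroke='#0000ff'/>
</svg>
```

G21
G90
G00 X71.5135 Y65.7856
M4 S704
G01 X130.9350 Y10.1247 F1006
M5
G00 X7.8741 Y99.6381
M4 S704
G01 X74.3671 Y99.6381 F1006
G01 X74.3671 Y67.5215
G01 X7.8741 Y67.5215
G01 X7.8741 Y99.6381
M5
G00 X178.1219 Y137.5344
M4 S704
G01 X78.6713 Y7.7487 F1006
G01 X114.1755 Y140.3150
G01 X99.7512 Y156.4545
G01 X60.9844 Y99.8964
G01 X179.5778 Y124.5406
M5
G00 X0.0000 Y0.0000

1 u = 1 mm; y_m = 166.1089 − y.

[1] `<polyline>` line segment, #0000ff→cut S704 F1006: (71.5135,65.7856) → (130.9350,10.1247)

[2] `<rect>` rectangle, #0000ff→cut S704 F1006: (7.8741,99.6381) → (74.3671,99.6381) → (74.3671,67.5215) → (7.8741,67.5215) → (7.8741,99.6381) (closed)

[3] `<path>` open polyline, #0000ff→cut S704 F1006: (178.1219,137.5344) → (78.6713,7.7487) → (114.1755,140.3150) → (99.7512,156.4545) → (60.9844,99.8964) → (179.5778,124.5406)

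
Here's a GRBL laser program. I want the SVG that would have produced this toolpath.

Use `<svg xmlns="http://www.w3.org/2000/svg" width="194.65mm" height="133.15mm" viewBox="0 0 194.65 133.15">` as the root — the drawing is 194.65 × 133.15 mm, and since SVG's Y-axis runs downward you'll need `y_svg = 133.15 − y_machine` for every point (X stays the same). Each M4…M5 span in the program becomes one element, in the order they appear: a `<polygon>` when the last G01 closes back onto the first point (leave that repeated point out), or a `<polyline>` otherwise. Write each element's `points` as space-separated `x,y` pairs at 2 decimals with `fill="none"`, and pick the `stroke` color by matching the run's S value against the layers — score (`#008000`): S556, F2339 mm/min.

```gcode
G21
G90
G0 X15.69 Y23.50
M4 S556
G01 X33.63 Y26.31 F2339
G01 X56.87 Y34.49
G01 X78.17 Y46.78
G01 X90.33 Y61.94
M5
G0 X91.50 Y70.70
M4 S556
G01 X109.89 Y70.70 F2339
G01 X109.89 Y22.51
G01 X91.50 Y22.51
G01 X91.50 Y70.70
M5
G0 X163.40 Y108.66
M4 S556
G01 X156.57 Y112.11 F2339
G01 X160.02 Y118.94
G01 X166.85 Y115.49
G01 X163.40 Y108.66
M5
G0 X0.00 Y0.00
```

Machine Y-up, SVG Y-down with viewBox height 133.15, so y_svg = 133.15 − y_machine; X carries over. Every run uses S556, so all elements get stroke `#008000` (score).

Run 1: The run is open, so emit a `<polyline>` with points (Y-flipped): 15.69,109.65 33.63,106.84 56.87,98.66 78.17,86.37 90.33,71.21.

Run 2: The run returns to its start, so emit a `<polygon>` with points (Y-flipped): 91.50,62.45 109.89,62.45 109.89,110.64 91.50,110.64.

Run 3: The run returns to its start, so emit a `<polygon>` with points (Y-flipped): 163.40,24.49 156.57,21.04 160.02,14.21 166.85,17.66.

<svg xmlns="http://www.w3.org/2000/svg" width="194.65mm" height="133.15mm" viewBox="0 0 194.65 133.15">
  <polyline points="15.69,109.65 33.63,106.84 56.87,98.66 78.17,86.37 90.33,71.21" fill="none" stroke="#008000"/>
  <polygon points="91.50,62.45 109.89,62.45 109.89,110.64 91.50,110.64" fill="none" stroke="#008000"/>
  <polygon points="163.40,24.49 156.57,21.04 160.02,14.21 166.85,17.66" fill="none" stroke="#008000"/>
</svg>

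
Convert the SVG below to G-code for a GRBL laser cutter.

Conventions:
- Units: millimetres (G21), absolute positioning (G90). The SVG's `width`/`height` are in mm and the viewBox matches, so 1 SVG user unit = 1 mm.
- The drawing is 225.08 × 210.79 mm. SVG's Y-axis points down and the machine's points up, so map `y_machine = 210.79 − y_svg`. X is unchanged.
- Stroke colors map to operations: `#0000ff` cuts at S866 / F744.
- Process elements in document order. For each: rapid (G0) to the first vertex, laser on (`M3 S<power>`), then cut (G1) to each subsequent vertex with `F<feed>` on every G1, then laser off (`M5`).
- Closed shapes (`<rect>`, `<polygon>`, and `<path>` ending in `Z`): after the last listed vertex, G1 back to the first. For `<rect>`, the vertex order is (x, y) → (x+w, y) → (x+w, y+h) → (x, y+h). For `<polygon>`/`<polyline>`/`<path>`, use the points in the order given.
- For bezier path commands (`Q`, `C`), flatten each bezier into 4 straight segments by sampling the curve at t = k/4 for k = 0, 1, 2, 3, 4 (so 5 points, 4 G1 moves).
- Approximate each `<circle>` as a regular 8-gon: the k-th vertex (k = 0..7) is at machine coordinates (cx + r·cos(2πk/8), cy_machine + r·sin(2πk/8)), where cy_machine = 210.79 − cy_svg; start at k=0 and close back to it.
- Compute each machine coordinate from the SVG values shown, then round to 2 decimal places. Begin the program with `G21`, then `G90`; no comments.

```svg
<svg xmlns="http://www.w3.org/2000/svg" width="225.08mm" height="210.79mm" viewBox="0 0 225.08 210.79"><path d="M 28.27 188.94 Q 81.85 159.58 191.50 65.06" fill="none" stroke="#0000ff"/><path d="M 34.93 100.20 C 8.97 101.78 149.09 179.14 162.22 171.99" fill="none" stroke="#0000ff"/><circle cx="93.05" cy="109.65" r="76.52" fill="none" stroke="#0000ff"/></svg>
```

G21
G90
G0 X28.27 Y21.85
M3 S866
G1 X58.56 Y40.60 F744
G1 X95.87 Y67.50 F744
G1 X140.18 Y102.54 F744
G1 X191.50 Y145.73 F744
M5
G0 X34.93 Y110.59
M3 S866
G1 X42.02 Y97.70 F744
G1 X83.92 Y71.42 F744
G1 X133.14 Y46.78 F744
G1 X162.22 Y38.80 F744
M5
G0 X169.57 Y101.14
M3 S866
G1 X147.16 Y155.25 F744
G1 X93.05 Y177.66 F744
G1 X38.94 Y155.25 F744
G1 X16.53 Y101.14 F744
G1 X38.94 Y47.03 F744
G1 X93.05 Y24.62 F744
G1 X147.16 Y47.03 F744
G1 X169.57 Y101.14 F744
M5

Since the viewBox matches the mm dimensions, user units are millimetres directly. The only transform is the Y-flip y_m = 210.79 − y_svg.

Shape 1 is a quadratic bezier drawn with `<path>`. Its stroke #0000ff means cut at S866, F744. After flipping Y the toolpath is (28.27,21.85) → (58.56,40.60) → (95.87,67.50) → (140.18,102.54) → (191.50,145.73).

Shape 2 is a cubic bezier drawn with `<path>`. Its stroke #0000ff means cut at S866, F744. After flipping Y the toolpath is (34.93,110.59) → (42.02,97.70) → (83.92,71.42) → (133.14,46.78) → (162.22,38.80).

Shape 3 is a circle drawn with `<circle>`. Its stroke #0000ff means cut at S866, F744. After flipping Y the toolpath is (169.57,101.14) → (147.16,155.25) → (93.05,177.66) → (38.94,155.25) → (16.53,101.14) → (38.94,47.03) → (93.05,24.62) → (147.16,47.03) → (169.57,101.14), returning to the start.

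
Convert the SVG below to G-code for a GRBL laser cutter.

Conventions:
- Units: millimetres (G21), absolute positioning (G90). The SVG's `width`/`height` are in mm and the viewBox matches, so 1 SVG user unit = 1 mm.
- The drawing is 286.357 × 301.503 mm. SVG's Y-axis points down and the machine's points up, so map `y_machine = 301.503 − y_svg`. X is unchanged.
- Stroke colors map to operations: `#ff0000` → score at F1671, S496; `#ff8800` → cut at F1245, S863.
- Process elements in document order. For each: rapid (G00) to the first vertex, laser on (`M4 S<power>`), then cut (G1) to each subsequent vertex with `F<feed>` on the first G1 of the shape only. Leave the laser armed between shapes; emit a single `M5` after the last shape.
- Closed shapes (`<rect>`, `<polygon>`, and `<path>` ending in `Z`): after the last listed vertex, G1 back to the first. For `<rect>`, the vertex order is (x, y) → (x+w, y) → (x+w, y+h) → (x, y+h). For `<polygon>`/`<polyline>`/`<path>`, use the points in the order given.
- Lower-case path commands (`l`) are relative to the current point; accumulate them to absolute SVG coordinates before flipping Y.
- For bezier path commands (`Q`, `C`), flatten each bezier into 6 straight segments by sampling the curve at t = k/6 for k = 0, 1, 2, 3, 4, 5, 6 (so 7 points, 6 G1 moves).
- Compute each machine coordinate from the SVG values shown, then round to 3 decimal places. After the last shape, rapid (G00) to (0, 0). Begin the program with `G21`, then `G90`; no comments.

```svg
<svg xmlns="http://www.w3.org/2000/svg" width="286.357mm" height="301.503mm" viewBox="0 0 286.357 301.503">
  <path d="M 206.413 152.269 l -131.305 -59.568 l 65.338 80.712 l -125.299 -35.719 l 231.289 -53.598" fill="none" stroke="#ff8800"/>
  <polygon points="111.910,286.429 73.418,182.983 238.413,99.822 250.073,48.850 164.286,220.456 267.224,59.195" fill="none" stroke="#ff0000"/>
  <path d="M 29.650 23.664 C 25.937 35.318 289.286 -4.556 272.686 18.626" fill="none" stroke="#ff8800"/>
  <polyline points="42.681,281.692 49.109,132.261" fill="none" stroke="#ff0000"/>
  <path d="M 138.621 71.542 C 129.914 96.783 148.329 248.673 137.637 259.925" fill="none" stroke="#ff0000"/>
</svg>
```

G21
G90
G00 X206.413 Y149.234
M4 S863
G1 X75.108 Y208.802 F1245
G1 X140.446 Y128.090
G1 X15.147 Y163.809
G1 X246.436 Y217.407
G00 X111.910 Y15.074
M4 S496
G1 X73.418 Y118.520 F1671
G1 X238.413 Y201.681
G1 X250.073 Y252.653
G1 X164.286 Y81.047
G1 X267.224 Y242.308
G1 X111.910 Y15.074
G00 X29.650 Y277.839
M4 S863
G1 X47.516 Y275.776 F1245
G1 X94.698 Y279.117
G1 X156.001 Y284.681
G1 X216.229 Y289.284
G1 X260.189 Y289.744
G1 X272.686 Y282.877
G00 X42.681 Y19.811
M4 S496
G1 X49.109 Y169.242 F1671
G00 X138.621 Y229.961
M4 S496
G1 X136.267 Y208.024 F1671
G1 X136.872 Y172.403
G1 X138.873 Y130.524
G1 X140.709 Y89.810
G1 X140.818 Y57.686
G1 X137.637 Y41.578
M5
G00 X0.000 Y0.000

viewBox `0 0 286.357 301.503` with mm width/height → 1 unit = 1 mm. Flip: y_m = 301.503 − y_svg.

**Shape 1** — `<path>` open polyline, stroke `#ff8800` → cut (S863, F1245). Machine vertices: (206.413,149.234) → (75.108,208.802) → (140.446,128.090) → (15.147,163.809) → (246.436,217.407). Open path.

**Shape 2** — `<polygon>` closed polygon, stroke `#ff0000` → score (S496, F1671). Machine vertices: (111.910,15.074) → (73.418,118.520) → (238.413,201.681) → (250.073,252.653) → (164.286,81.047) → (267.224,242.308) → (111.910,15.074). Closed: final G1 returns to the first vertex.

**Shape 3** — `<path>` cubic bezier, stroke `#ff8800` → cut (S863, F1245). Control points (SVG): P0=(29.650,23.664), P1=(25.937,35.318), P2=(289.286,-4.556), P3=(272.686,18.626); sampled at t=k/6. Machine vertices: (29.650,277.839) → (47.516,275.776) → (94.698,279.117) → (156.001,284.681) → (216.229,289.284) → (260.189,289.744) → (272.686,282.877). Open path.

**Shape 4** — `<polyline>` line segment, stroke `#ff0000` → score (S496, F1671). Machine vertices: (42.681,19.811) → (49.109,169.242). Open path.

**Shape 5** — `<path>` cubic bezier, stroke `#ff0000` → score (S496, F1671). Control points (SVG): P0=(138.621,71.542), P1=(129.914,96.783), P2=(148.329,248.673), P3=(137.637,259.925); sampled at t=k/6. Machine vertices: (138.621,229.961) → (136.267,208.024) → (136.872,172.403) → (138.873,130.524) → (140.709,89.810) → (140.818,57.686) → (137.637,41.578). Open path.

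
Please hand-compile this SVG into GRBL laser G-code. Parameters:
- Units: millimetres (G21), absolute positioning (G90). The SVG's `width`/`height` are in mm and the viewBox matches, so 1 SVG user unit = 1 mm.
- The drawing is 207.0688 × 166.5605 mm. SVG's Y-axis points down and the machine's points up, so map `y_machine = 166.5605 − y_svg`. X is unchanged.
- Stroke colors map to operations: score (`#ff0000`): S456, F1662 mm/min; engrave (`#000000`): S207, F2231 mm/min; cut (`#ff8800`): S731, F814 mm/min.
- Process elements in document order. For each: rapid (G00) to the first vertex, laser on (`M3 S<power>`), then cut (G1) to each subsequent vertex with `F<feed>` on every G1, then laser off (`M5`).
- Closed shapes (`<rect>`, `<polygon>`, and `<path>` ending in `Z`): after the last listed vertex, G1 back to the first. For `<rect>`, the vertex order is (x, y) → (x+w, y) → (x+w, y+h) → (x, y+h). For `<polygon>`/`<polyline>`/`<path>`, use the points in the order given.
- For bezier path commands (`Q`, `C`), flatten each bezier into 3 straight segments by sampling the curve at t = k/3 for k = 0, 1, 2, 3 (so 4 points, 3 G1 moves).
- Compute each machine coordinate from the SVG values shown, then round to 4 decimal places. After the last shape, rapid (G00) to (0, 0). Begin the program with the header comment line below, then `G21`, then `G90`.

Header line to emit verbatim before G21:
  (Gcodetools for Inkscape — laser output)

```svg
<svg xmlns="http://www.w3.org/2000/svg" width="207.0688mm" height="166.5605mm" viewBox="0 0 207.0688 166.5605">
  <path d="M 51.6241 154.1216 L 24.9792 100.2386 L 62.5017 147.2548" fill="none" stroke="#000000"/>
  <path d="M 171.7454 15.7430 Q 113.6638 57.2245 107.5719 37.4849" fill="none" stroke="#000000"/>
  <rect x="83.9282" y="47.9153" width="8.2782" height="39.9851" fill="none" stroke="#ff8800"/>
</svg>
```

(Gcodetools for Inkscape — laser output)
G21
G90
G00 X51.6241 Y12.4389
M3 S207
G1 X24.9792 Y66.3219 F2231
G1 X62.5017 Y19.3057 F2231
M5
G00 X171.7454 Y150.8175
M3 S207
G1 X138.8010 Y129.9655 F2231
G1 X117.4098 Y122.7182 F2231
G1 X107.5719 Y129.0756 F2231
M5
G00 X83.9282 Y118.6452
M3 S731
G1 X92.2064 Y118.6452 F814
G1 X92.2064 Y78.6601 F814
G1 X83.9282 Y78.6601 F814
G1 X83.9282 Y118.6452 F814
M5
G00 X0.0000 Y0.0000

1 u = 1 mm; y_m = 166.5605 − y.

[1] `<path>` open polyline, #000000→engrave S207 F2231: (51.6241,12.4389) → (24.9792,66.3219) → (62.5017,19.3057)

[2] `<path>` quadratic bezier, #000000→engrave S207 F2231: (171.7454,150.8175) → (138.8010,129.9655) → (117.4098,122.7182) → (107.5719,129.0756)

[3] `<rect>` rectangle, #ff8800→cut S731 F814: (83.9282,118.6452) → (92.2064,118.6452) → (92.2064,78.6601) → (83.9282,78.6601) → (83.9282,118.6452) (closed)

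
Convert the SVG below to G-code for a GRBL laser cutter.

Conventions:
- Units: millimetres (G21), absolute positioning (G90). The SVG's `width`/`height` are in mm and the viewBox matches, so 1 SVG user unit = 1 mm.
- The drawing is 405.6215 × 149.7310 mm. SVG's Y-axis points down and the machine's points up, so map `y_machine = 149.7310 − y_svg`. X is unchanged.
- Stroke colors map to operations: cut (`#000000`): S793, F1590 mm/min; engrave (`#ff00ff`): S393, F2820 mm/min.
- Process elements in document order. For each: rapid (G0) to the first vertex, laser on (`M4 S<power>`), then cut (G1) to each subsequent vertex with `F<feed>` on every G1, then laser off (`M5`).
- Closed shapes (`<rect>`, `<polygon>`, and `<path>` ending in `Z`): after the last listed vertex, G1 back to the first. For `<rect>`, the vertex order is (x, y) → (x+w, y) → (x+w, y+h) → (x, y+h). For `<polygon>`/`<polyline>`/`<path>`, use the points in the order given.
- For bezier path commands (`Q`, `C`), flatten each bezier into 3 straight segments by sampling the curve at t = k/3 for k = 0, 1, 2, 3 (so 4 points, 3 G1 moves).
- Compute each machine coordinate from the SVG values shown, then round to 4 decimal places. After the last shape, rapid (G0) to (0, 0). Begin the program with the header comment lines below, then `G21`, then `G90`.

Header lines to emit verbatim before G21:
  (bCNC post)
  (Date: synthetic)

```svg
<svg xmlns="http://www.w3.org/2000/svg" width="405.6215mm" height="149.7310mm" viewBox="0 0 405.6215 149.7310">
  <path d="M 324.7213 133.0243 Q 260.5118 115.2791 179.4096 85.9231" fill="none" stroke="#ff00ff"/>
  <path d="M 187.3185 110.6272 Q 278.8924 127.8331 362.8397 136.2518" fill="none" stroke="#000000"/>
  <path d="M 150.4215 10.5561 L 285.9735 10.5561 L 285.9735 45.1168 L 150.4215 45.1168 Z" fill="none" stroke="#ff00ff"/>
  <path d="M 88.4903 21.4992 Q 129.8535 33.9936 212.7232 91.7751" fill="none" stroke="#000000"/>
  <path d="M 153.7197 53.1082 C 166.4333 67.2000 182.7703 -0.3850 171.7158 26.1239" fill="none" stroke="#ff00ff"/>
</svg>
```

(bCNC post)
(Date: synthetic)
G21
G90
G0 X324.7213 Y16.7067
M4 S393
G1 X280.0380 Y29.8269 F2820
G1 X231.6008 Y45.5273 F2820
G1 X179.4096 Y63.8079 F2820
M5
G0 X187.3185 Y39.1038
M4 S793
G1 X247.5204 Y28.6096 F1590
G1 X306.0274 Y20.0680 F1590
G1 X362.8397 Y13.4792 F1590
M5
G0 X150.4215 Y139.1749
M4 S393
G1 X285.9735 Y139.1749 F2820
G1 X285.9735 Y104.6142 F2820
G1 X150.4215 Y104.6142 F2820
G1 X150.4215 Y139.1749 F2820
M5
G0 X88.4903 Y128.2318
M4 S793
G1 X120.6776 Y114.8703 F1590
G1 X162.0886 Y91.4450 F1590
G1 X212.7232 Y57.9559 F1590
M5
G0 X153.7197 Y96.6228
M4 S393
G1 X166.4924 Y103.2466 F2820
G1 X174.7885 Y125.2614 F2820
G1 X171.7158 Y123.6071 F2820
M5
G0 X0.0000 Y0.0000

viewBox `0 0 405.6215 149.7310` with mm width/height → 1 unit = 1 mm. Flip: y_m = 149.7310 − y_svg.

**Shape 1** — `<path>` quadratic bezier, stroke `#ff00ff` → engrave (S393, F2820). Control points (SVG): P0=(324.7213,133.0243), P1=(260.5118,115.2791), P2=(179.4096,85.9231); sampled at t=k/3. Machine vertices: (324.7213,16.7067) → (280.0380,29.8269) → (231.6008,45.5273) → (179.4096,63.8079). Open path.

**Shape 2** — `<path>` quadratic bezier, stroke `#000000` → cut (S793, F1590). Control points (SVG): P0=(187.3185,110.6272), P1=(278.8924,127.8331), P2=(362.8397,136.2518); sampled at t=k/3. Machine vertices: (187.3185,39.1038) → (247.5204,28.6096) → (306.0274,20.0680) → (362.8397,13.4792). Open path.

**Shape 3** — `<path>` rectangle, stroke `#ff00ff` → engrave (S393, F2820). Machine vertices: (150.4215,139.1749) → (285.9735,139.1749) → (285.9735,104.6142) → (150.4215,104.6142) → (150.4215,139.1749). Closed: final G1 returns to the first vertex.

**Shape 4** — `<path>` quadratic bezier, stroke `#000000` → cut (S793, F1590). Control points (SVG): P0=(88.4903,21.4992), P1=(129.8535,33.9936), P2=(212.7232,91.7751); sampled at t=k/3. Machine vertices: (88.4903,128.2318) → (120.6776,114.8703) → (162.0886,91.4450) → (212.7232,57.9559). Open path.

**Shape 5** — `<path>` cubic bezier, stroke `#ff00ff` → engrave (S393, F2820). Control points (SVG): P0=(153.7197,53.1082), P1=(166.4333,67.2000), P2=(182.7703,-0.3850), P3=(171.7158,26.1239); sampled at t=k/3. Machine vertices: (153.7197,96.6228) → (166.4924,103.2466) → (174.7885,125.2614) → (171.7158,123.6071). Open path.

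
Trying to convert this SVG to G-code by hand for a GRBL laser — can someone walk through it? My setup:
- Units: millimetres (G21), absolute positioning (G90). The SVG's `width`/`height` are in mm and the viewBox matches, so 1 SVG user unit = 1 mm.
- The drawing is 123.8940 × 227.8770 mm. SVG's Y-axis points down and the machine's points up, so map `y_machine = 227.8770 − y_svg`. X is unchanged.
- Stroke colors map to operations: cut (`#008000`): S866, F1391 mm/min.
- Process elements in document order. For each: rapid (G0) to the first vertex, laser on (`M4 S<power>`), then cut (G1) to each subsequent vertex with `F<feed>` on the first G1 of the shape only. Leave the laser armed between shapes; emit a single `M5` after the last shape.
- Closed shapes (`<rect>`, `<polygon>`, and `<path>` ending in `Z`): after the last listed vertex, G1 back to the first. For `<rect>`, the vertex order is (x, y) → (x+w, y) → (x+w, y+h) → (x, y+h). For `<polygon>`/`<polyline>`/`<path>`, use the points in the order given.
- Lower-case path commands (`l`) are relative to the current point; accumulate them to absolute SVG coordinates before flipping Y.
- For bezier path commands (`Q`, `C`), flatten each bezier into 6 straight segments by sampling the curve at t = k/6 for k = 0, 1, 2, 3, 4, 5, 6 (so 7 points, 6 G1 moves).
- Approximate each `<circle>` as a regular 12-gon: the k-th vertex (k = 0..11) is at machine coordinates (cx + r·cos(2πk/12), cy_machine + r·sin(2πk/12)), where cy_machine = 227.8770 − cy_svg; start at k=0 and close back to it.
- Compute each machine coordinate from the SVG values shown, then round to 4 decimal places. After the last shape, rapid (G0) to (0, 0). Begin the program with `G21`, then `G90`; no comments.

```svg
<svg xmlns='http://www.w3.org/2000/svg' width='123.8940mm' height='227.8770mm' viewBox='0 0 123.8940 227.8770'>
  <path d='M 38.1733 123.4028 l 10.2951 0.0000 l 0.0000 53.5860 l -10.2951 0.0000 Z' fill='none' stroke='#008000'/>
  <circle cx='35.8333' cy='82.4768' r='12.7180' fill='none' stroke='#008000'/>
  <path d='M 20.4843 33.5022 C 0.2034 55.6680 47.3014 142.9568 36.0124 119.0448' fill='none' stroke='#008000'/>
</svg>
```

viewBox `0 0 123.8940 227.8770` with mm width/height → 1 unit = 1 mm. Flip: y_m = 227.8770 − y_svg.

**Shape 1** — `<path>` rectangle, stroke `#008000` → cut (S866, F1391). Machine vertices: (38.1733,104.4742) → (48.4684,104.4742) → (48.4684,50.8882) → (38.1733,50.8882) → (38.1733,104.4742). Closed: final G1 returns to the first vertex.

**Shape 2** — `<circle>` circle, stroke `#008000` → cut (S866, F1391). Machine vertices: (48.5513,145.4002) → (46.8474,151.7592) → (42.1923,156.4143) → (35.8333,158.1182) → (29.4743,156.4143) → (24.8192,151.7592) → (23.1153,145.4002) → (24.8192,139.0412) → (29.4743,134.3861) → (35.8333,132.6822) → (42.1923,134.3861) → (46.8474,139.0412) → (48.5513,145.4002). Closed: final G1 returns to the first vertex.

**Shape 3** — `<path>` cubic bezier, stroke `#008000` → cut (S866, F1391). Control points (SVG): P0=(20.4843,33.5022), P1=(0.2034,55.6680), P2=(47.3014,142.9568), P3=(36.0124,119.0448); sampled at t=k/6. Machine vertices: (20.4843,194.3748) → (15.3765,178.6813) → (18.0050,157.0318) → (24.8764,134.3243) → (32.4971,115.4566) → (37.3736,105.3266) → (36.0124,108.8322). Open path.

G21
G90
G0 X38.1733 Y104.4742
M4 S866
G1 X48.4684 Y104.4742 F1391
G1 X48.4684 Y50.8882
G1 X38.1733 Y50.8882
G1 X38.1733 Y104.4742
G0 X48.5513 Y145.4002
M4 S866
G1 X46.8474 Y151.7592 F1391
G1 X42.1923 Y156.4143
G1 X35.8333 Y158.1182
G1 X29.4743 Y156.4143
G1 X24.8192 Y151.7592
G1 X23.1153 Y145.4002
G1 X24.8192 Y139.0412
G1 X29.4743 Y134.3861
G1 X35.8333 Y132.6822
G1 X42.1923 Y134.3861
G1 X46.8474 Y139.0412
G1 X48.5513 Y145.4002
G0 X20.4843 Y194.3748
M4 S866
G1 X15.3765 Y178.6813 F1391
G1 X18.0050 Y157.0318
G1 X24.8764 Y134.3243
G1 X32.4971 Y115.4566
G1 X37.3736 Y105.3266
G1 X36.0124 Y108.8322
M5
G0 X0.0000 Y0.0000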